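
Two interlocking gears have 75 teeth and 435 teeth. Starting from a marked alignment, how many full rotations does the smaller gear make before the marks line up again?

29 rotations

The first common completion time is the LCM of the periods.
75 = 3 × 5^2
435 = 3 × 5 × 29
LCM(75, 435) = 3 × 5^2 × 29 = 2175.
Rotations for period 75: 2175 / 75 = 29.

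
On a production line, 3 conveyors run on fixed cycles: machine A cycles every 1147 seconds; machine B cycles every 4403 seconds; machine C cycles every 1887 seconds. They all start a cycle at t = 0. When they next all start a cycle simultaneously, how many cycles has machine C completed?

They are all back at their starting positions together after one LCM of the periods.
1147 = 31 × 37
4403 = 7 × 17 × 37
1887 = 3 × 17 × 37
LCM(1147, 4403, 1887) = 3 × 7 × 17 × 31 × 37 = 409479.
Cycles for period 1887: 409479 / 1887 = 217.

217 cycles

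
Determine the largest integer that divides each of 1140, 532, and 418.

38

1140 = 2^2 × 3 × 5 × 19
532 = 2^2 × 7 × 19
418 = 2 × 11 × 19
gcd(1140, 532, 418) = 2 × 19 = 38.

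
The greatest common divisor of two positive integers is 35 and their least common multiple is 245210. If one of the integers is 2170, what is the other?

For two integers, gcd × lcm = product, so the other is (35 × 245210) / 2170 = 8582350 / 2170 = 3955.

3955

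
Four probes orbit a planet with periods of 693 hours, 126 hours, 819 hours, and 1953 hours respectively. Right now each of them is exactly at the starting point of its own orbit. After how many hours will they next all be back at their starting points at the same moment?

We need the least common multiple of the intervals.
693 = 3^2 × 7 × 11
126 = 2 × 3^2 × 7
819 = 3^2 × 7 × 13
1953 = 3^2 × 7 × 31
LCM(693, 126, 819, 1953) = 2 × 3^2 × 7 × 11 × 13 × 31 = 558558.

558558 hours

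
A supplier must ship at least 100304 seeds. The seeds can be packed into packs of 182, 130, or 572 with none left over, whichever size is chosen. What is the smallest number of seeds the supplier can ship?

120120

The number of seeds must be a common multiple of 182, 130, and 572, so a multiple of their LCM.
182 = 2 × 7 × 13
130 = 2 × 5 × 13
572 = 2^2 × 11 × 13
LCM(182, 130, 572) = 2^2 × 5 × 7 × 11 × 13 = 20020.
Smallest multiple of 20020 that is ≥ 100304: ⌈100304/20020⌉ × 20020 = 6 × 20020 = 120120.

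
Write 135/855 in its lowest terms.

3/19

135 = 3^3 × 5
855 = 3^2 × 5 × 19
gcd(135, 855) = 3^2 × 5 = 45.
Divide numerator and denominator by 45: 135/855 = 3/19.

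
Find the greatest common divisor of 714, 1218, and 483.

21

714 = 2 × 3 × 7 × 17
1218 = 2 × 3 × 7 × 29
483 = 3 × 7 × 23
gcd(714, 1218, 483) = 3 × 7 = 21.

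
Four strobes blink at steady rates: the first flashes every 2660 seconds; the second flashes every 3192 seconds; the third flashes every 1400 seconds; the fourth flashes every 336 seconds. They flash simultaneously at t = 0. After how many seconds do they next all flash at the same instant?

They coincide at every common multiple of the periods; the first is the LCM.
2660 = 2^2 × 5 × 7 × 19
3192 = 2^3 × 3 × 7 × 19
1400 = 2^3 × 5^2 × 7
336 = 2^4 × 3 × 7
LCM(2660, 3192, 1400, 336) = 2^4 × 3 × 5^2 × 7 × 19 = 159600.

159600 seconds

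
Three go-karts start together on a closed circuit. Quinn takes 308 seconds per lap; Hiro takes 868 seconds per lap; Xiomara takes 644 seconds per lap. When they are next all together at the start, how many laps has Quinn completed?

The first common completion time is the LCM of the periods.
308 = 2^2 × 7 × 11
868 = 2^2 × 7 × 31
644 = 2^2 × 7 × 23
LCM(308, 868, 644) = 2^2 × 7 × 11 × 23 × 31 = 219604.
Laps for period 308: 219604 / 308 = 713.

713 laps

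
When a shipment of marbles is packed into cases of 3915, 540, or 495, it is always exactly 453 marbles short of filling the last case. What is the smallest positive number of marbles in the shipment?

Being 453 short of a full case of size k means N ≡ −453 (mod k), i.e. N + 453 is a multiple of each size.
3915 = 3^3 × 5 × 29
540 = 2^2 × 3^3 × 5
495 = 3^2 × 5 × 11
LCM(3915, 540, 495) = 2^2 × 3^3 × 5 × 11 × 29 = 172260.
Smallest positive N is 172260 − 453 = 171807.

171807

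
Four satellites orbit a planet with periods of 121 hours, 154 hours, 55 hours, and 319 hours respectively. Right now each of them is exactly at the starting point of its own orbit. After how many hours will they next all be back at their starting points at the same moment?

They coincide at every common multiple of the periods; the first is the LCM.
121 = 11^2
154 = 2 × 7 × 11
55 = 5 × 11
319 = 11 × 29
LCM(121, 154, 55, 319) = 2 × 5 × 7 × 11^2 × 29 = 245630.

245630 hours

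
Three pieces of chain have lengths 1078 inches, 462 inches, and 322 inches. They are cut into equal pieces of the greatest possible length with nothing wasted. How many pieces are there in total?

Piece length = gcd(1078, 462, 322).
1078 = 2 × 7^2 × 11
462 = 2 × 3 × 7 × 11
322 = 2 × 7 × 23
gcd(1078, 462, 322) = 2 × 7 = 14.
Total pieces = 1078/14 + 462/14 + 322/14 = 77 + 33 + 23 = 133.

133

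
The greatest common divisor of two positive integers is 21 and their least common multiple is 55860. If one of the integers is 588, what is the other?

1995

For two integers, gcd × lcm = product, so the other is (21 × 55860) / 588 = 1173060 / 588 = 1995.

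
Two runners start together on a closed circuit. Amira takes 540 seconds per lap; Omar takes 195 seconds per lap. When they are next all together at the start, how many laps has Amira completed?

13 laps

The first common completion time is the LCM of the periods.
540 = 2^2 × 3^3 × 5
195 = 3 × 5 × 13
LCM(540, 195) = 2^2 × 3^3 × 5 × 13 = 7020.
Laps for period 540: 7020 / 540 = 13.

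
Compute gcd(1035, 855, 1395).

45

1035 = 3^2 × 5 × 23
855 = 3^2 × 5 × 19
1395 = 3^2 × 5 × 31
gcd(1035, 855, 1395) = 3^2 × 5 = 45.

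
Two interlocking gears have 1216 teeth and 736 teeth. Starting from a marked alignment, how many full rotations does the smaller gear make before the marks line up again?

All finish a whole number of cycles simultaneously at t = LCM of the periods.
1216 = 2^6 × 19
736 = 2^5 × 23
LCM(1216, 736) = 2^6 × 19 × 23 = 27968.
Rotations for period 736: 27968 / 736 = 38.

38 rotations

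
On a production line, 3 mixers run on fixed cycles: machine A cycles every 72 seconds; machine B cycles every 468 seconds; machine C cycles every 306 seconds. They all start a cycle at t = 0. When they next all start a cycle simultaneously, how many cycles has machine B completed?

34 cycles

All finish a whole number of cycles simultaneously at t = LCM of the periods.
72 = 2^3 × 3^2
468 = 2^2 × 3^2 × 13
306 = 2 × 3^2 × 17
LCM(72, 468, 306) = 2^3 × 3^2 × 13 × 17 = 15912.
Cycles for period 468: 15912 / 468 = 34.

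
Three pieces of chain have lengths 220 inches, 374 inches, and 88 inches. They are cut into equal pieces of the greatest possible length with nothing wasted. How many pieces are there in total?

31

Piece length = gcd(220, 374, 88).
220 = 2^2 × 5 × 11
374 = 2 × 11 × 17
88 = 2^3 × 11
gcd(220, 374, 88) = 2 × 11 = 22.
Total pieces = 220/22 + 374/22 + 88/22 = 10 + 17 + 4 = 31.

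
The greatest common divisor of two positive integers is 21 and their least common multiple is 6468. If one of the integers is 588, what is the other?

For two integers, gcd × lcm = product, so the other is (21 × 6468) / 588 = 135828 / 588 = 231.

231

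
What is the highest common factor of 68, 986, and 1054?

34

68 = 2^2 × 17
986 = 2 × 17 × 29
1054 = 2 × 17 × 31
gcd(68, 986, 1054) = 2 × 17 = 34.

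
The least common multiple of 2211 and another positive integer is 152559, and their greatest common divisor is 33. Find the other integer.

gcd × lcm = product of the two integers, so the other integer is (33 × 152559) / 2211 = 2277.

2277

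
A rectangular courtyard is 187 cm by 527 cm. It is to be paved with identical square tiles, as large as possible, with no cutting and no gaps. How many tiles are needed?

341

Tile side = gcd(187, 527).
187 = 11 × 17
527 = 17 × 31
gcd(187, 527) = 17.
Tiles: (187/17) × (527/17) = 11 × 31 = 341.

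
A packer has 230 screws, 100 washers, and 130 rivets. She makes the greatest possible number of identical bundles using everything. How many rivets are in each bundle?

Number of bundles = gcd(230, 100, 130).
230 = 2 × 5 × 23
100 = 2^2 × 5^2
130 = 2 × 5 × 13
gcd(230, 100, 130) = 2 × 5 = 10.
rivets per bundle = 130 / 10 = 13.

13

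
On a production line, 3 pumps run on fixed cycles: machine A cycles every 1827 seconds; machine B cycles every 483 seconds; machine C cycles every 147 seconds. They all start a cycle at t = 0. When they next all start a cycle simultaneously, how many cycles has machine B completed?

The first common completion time is the LCM of the periods.
1827 = 3^2 × 7 × 29
483 = 3 × 7 × 23
147 = 3 × 7^2
LCM(1827, 483, 147) = 3^2 × 7^2 × 23 × 29 = 294147.
Cycles for period 483: 294147 / 483 = 609.

609 cycles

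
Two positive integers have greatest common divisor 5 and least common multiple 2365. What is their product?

11825

For any two positive integers, gcd × lcm = product = 5 × 2365 = 11825.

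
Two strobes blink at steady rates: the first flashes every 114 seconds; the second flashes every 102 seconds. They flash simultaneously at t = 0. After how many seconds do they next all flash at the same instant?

The first simultaneous occurrence is after LCM of the individual periods.
114 = 2 × 3 × 19
102 = 2 × 3 × 17
LCM(114, 102) = 2 × 3 × 17 × 19 = 1938.

1938 seconds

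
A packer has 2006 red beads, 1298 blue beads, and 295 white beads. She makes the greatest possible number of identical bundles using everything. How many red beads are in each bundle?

Number of bundles = gcd(2006, 1298, 295).
2006 = 2 × 17 × 59
1298 = 2 × 11 × 59
295 = 5 × 59
gcd(2006, 1298, 295) = 59.
red beads per bundle = 2006 / 59 = 34.

34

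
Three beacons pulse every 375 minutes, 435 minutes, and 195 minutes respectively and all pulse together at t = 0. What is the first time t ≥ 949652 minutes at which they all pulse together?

989625 minutes

Joint pulses occur at multiples of LCM(375, 435, 195).
375 = 3 × 5^3
435 = 3 × 5 × 29
195 = 3 × 5 × 13
LCM(375, 435, 195) = 3 × 5^3 × 13 × 29 = 141375.
Smallest multiple of 141375 that is ≥ 949652: ⌈949652/141375⌉ × 141375 = 7 × 141375 = 989625.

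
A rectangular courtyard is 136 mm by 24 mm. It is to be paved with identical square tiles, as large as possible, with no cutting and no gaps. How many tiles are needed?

51

Tile side = gcd(136, 24).
136 = 2^3 × 17
24 = 2^3 × 3
gcd(136, 24) = 2^3 = 8.
Tiles: (136/8) × (24/8) = 17 × 3 = 51.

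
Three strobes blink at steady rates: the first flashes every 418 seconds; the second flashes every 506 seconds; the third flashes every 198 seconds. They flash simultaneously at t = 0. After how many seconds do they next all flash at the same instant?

We need the least common multiple of the intervals.
418 = 2 × 11 × 19
506 = 2 × 11 × 23
198 = 2 × 3^2 × 11
LCM(418, 506, 198) = 2 × 3^2 × 11 × 19 × 23 = 86526.

86526 seconds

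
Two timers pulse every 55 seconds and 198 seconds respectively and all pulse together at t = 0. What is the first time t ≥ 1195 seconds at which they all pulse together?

Joint pulses occur at multiples of LCM(55, 198).
55 = 5 × 11
198 = 2 × 3^2 × 11
LCM(55, 198) = 2 × 3^2 × 5 × 11 = 990.
Smallest multiple of 990 that is ≥ 1195: ⌈1195/990⌉ × 990 = 2 × 990 = 1980.

1980 seconds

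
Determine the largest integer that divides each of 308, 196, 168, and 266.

14

308 = 2^2 × 7 × 11
196 = 2^2 × 7^2
168 = 2^3 × 3 × 7
266 = 2 × 7 × 19
gcd(308, 196, 168, 266) = 2 × 7 = 14.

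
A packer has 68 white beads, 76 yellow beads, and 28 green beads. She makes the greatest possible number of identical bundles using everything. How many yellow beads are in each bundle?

19

Number of bundles = gcd(68, 76, 28).
68 = 2^2 × 17
76 = 2^2 × 19
28 = 2^2 × 7
gcd(68, 76, 28) = 2^2 = 4.
yellow beads per bundle = 76 / 4 = 19.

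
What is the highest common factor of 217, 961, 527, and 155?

31

217 = 7 × 31
961 = 31^2
527 = 17 × 31
155 = 5 × 31
gcd(217, 961, 527, 155) = 31.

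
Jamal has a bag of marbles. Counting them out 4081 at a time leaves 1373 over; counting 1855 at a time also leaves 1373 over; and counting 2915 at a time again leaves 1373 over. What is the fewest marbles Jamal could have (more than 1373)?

21778

N − 1373 must be a common multiple of 4081, 1855, and 2915.
4081 = 7 × 11 × 53
1855 = 5 × 7 × 53
2915 = 5 × 11 × 53
LCM(4081, 1855, 2915) = 5 × 7 × 11 × 53 = 20405.
Smallest N > 1373 is LCM + 1373 = 20405 + 1373 = 21778.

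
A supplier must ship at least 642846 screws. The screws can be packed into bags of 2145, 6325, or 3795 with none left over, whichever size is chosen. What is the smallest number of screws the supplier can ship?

The number of screws must be a common multiple of 2145, 6325, and 3795, so a multiple of their LCM.
2145 = 3 × 5 × 11 × 13
6325 = 5^2 × 11 × 23
3795 = 3 × 5 × 11 × 23
LCM(2145, 6325, 3795) = 3 × 5^2 × 11 × 13 × 23 = 246675.
Smallest multiple of 246675 that is ≥ 642846: ⌈642846/246675⌉ × 246675 = 3 × 246675 = 740025.

740025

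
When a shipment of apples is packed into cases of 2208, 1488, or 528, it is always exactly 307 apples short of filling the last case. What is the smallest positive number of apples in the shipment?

752621

Being 307 short of a full case of size k means N ≡ −307 (mod k), i.e. N + 307 is a multiple of each size.
2208 = 2^5 × 3 × 23
1488 = 2^4 × 3 × 31
528 = 2^4 × 3 × 11
LCM(2208, 1488, 528) = 2^5 × 3 × 11 × 23 × 31 = 752928.
Smallest positive N is 752928 − 307 = 752621.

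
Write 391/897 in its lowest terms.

391 = 17 × 23
897 = 3 × 13 × 23
gcd(391, 897) = 23.
Divide numerator and denominator by 23: 391/897 = 17/39.

17/39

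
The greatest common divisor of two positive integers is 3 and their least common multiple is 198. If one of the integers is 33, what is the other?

18

For two integers, gcd × lcm = product, so the other is (3 × 198) / 33 = 594 / 33 = 18.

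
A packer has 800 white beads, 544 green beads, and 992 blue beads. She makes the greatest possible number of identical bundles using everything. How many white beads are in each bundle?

Number of bundles = gcd(800, 544, 992).
800 = 2^5 × 5^2
544 = 2^5 × 17
992 = 2^5 × 31
gcd(800, 544, 992) = 2^5 = 32.
white beads per bundle = 800 / 32 = 25.

25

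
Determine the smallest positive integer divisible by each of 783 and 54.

783 = 3^3 × 29
54 = 2 × 3^3
LCM(783, 54) = 2 × 3^3 × 29 = 1566.

1566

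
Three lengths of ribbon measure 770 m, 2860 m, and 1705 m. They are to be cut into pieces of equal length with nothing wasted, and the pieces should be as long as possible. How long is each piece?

55 m

Each piece length must divide every original length, so the longest possible is gcd(770, 2860, 1705).
770 = 2 × 5 × 7 × 11
2860 = 2^2 × 5 × 11 × 13
1705 = 5 × 11 × 31
gcd(770, 2860, 1705) = 5 × 11 = 55.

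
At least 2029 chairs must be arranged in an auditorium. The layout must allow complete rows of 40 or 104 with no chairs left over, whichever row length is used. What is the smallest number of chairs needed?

The number of chairs must be a common multiple of 40 and 104, so a multiple of their LCM.
40 = 2^3 × 5
104 = 2^3 × 13
LCM(40, 104) = 2^3 × 5 × 13 = 520.
Smallest multiple of 520 that is ≥ 2029: ⌈2029/520⌉ × 520 = 4 × 520 = 2080.

2080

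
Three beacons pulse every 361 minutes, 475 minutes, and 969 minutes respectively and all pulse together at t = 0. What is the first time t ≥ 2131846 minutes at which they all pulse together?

Joint pulses occur at multiples of LCM(361, 475, 969).
361 = 19^2
475 = 5^2 × 19
969 = 3 × 17 × 19
LCM(361, 475, 969) = 3 × 5^2 × 17 × 19^2 = 460275.
Smallest multiple of 460275 that is ≥ 2131846: ⌈2131846/460275⌉ × 460275 = 5 × 460275 = 2301375.

2301375 minutes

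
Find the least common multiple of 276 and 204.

4692

276 = 2^2 × 3 × 23
204 = 2^2 × 3 × 17
LCM(276, 204) = 2^2 × 3 × 17 × 23 = 4692.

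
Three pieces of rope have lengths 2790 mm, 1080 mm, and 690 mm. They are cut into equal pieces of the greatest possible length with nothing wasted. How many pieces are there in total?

152

Piece length = gcd(2790, 1080, 690).
2790 = 2 × 3^2 × 5 × 31
1080 = 2^3 × 3^3 × 5
690 = 2 × 3 × 5 × 23
gcd(2790, 1080, 690) = 2 × 3 × 5 = 30.
Total pieces = 2790/30 + 1080/30 + 690/30 = 93 + 36 + 23 = 152.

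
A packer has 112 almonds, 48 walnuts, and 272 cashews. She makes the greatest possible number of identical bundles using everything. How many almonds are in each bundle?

Number of bundles = gcd(112, 48, 272).
112 = 2^4 × 7
48 = 2^4 × 3
272 = 2^4 × 17
gcd(112, 48, 272) = 2^4 = 16.
almonds per bundle = 112 / 16 = 7.

7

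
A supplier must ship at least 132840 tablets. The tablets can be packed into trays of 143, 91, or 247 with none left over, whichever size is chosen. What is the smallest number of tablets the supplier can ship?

133133

The number of tablets must be a common multiple of 143, 91, and 247, so a multiple of their LCM.
143 = 11 × 13
91 = 7 × 13
247 = 13 × 19
LCM(143, 91, 247) = 7 × 11 × 13 × 19 = 19019.
Smallest multiple of 19019 that is ≥ 132840: ⌈132840/19019⌉ × 19019 = 7 × 19019 = 133133.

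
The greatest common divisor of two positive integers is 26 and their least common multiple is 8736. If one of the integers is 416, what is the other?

546

For two integers, gcd × lcm = product, so the other is (26 × 8736) / 416 = 227136 / 416 = 546.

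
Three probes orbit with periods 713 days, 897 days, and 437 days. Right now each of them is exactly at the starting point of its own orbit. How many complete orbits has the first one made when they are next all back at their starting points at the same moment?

The first common completion time is the LCM of the periods.
713 = 23 × 31
897 = 3 × 13 × 23
437 = 19 × 23
LCM(713, 897, 437) = 3 × 13 × 19 × 23 × 31 = 528333.
Orbits for period 713: 528333 / 713 = 741.

741 orbits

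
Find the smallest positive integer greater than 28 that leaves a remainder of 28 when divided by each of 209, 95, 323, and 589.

550743

N − 28 must be a common multiple of 209, 95, 323, and 589.
209 = 11 × 19
95 = 5 × 19
323 = 17 × 19
589 = 19 × 31
LCM(209, 95, 323, 589) = 5 × 11 × 17 × 19 × 31 = 550715.
Smallest N > 28 is LCM + 28 = 550715 + 28 = 550743.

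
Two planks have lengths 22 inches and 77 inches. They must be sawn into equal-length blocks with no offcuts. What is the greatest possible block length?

11 inches

The block length must divide every plank, so the greatest is gcd(22, 77).
22 = 2 × 11
77 = 7 × 11
gcd(22, 77) = 11.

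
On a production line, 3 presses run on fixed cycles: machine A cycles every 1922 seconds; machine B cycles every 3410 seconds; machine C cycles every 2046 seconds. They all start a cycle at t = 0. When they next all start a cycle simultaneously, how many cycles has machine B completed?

93 cycles

The first common completion time is the LCM of the periods.
1922 = 2 × 31^2
3410 = 2 × 5 × 11 × 31
2046 = 2 × 3 × 11 × 31
LCM(1922, 3410, 2046) = 2 × 3 × 5 × 11 × 31^2 = 317130.
Cycles for period 3410: 317130 / 3410 = 93.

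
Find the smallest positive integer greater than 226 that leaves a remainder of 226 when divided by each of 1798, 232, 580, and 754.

467706

N − 226 must be a common multiple of 1798, 232, 580, and 754.
1798 = 2 × 29 × 31
232 = 2^3 × 29
580 = 2^2 × 5 × 29
754 = 2 × 13 × 29
LCM(1798, 232, 580, 754) = 2^3 × 5 × 13 × 29 × 31 = 467480.
Smallest N > 226 is LCM + 226 = 467480 + 226 = 467706.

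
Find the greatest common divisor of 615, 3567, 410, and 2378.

41

615 = 3 × 5 × 41
3567 = 3 × 29 × 41
410 = 2 × 5 × 41
2378 = 2 × 29 × 41
gcd(615, 3567, 410, 2378) = 41.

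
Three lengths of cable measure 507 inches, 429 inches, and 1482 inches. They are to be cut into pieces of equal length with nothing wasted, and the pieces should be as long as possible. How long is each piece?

39 inches

Each piece length must divide every original length, so the longest possible is gcd(507, 429, 1482).
507 = 3 × 13^2
429 = 3 × 11 × 13
1482 = 2 × 3 × 13 × 19
gcd(507, 429, 1482) = 3 × 13 = 39.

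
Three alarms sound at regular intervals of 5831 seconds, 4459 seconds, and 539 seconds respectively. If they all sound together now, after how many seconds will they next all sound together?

We need the least common multiple of the intervals.
5831 = 7^3 × 17
4459 = 7^3 × 13
539 = 7^2 × 11
LCM(5831, 4459, 539) = 7^3 × 11 × 13 × 17 = 833833.

833833 seconds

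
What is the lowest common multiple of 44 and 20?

220

44 = 2^2 × 11
20 = 2^2 × 5
LCM(44, 20) = 2^2 × 5 × 11 = 220.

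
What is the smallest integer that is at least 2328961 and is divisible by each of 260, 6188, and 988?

The integer must be a common multiple of 260, 6188, and 988, so a multiple of their LCM.
260 = 2^2 × 5 × 13
6188 = 2^2 × 7 × 13 × 17
988 = 2^2 × 13 × 19
LCM(260, 6188, 988) = 2^2 × 5 × 7 × 13 × 17 × 19 = 587860.
Smallest multiple of 587860 that is ≥ 2328961: ⌈2328961/587860⌉ × 587860 = 4 × 587860 = 2351440.

2351440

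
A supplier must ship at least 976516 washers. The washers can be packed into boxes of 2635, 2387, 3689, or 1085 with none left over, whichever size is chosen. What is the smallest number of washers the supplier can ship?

The number of washers must be a common multiple of 2635, 2387, 3689, and 1085, so a multiple of their LCM.
2635 = 5 × 17 × 31
2387 = 7 × 11 × 31
3689 = 7 × 17 × 31
1085 = 5 × 7 × 31
LCM(2635, 2387, 3689, 1085) = 5 × 7 × 11 × 17 × 31 = 202895.
Smallest multiple of 202895 that is ≥ 976516: ⌈976516/202895⌉ × 202895 = 5 × 202895 = 1014475.

1014475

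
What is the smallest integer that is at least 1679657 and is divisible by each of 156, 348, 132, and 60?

The integer must be a common multiple of 156, 348, 132, and 60, so a multiple of their LCM.
156 = 2^2 × 3 × 13
348 = 2^2 × 3 × 29
132 = 2^2 × 3 × 11
60 = 2^2 × 3 × 5
LCM(156, 348, 132, 60) = 2^2 × 3 × 5 × 11 × 13 × 29 = 248820.
Smallest multiple of 248820 that is ≥ 1679657: ⌈1679657/248820⌉ × 248820 = 7 × 248820 = 1741740.

1741740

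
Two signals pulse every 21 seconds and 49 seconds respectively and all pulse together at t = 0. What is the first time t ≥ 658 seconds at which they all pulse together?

735 seconds

Joint pulses occur at multiples of LCM(21, 49).
21 = 3 × 7
49 = 7^2
LCM(21, 49) = 3 × 7^2 = 147.
Smallest multiple of 147 that is ≥ 658: ⌈658/147⌉ × 147 = 5 × 147 = 735.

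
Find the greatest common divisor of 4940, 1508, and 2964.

52

4940 = 2^2 × 5 × 13 × 19
1508 = 2^2 × 13 × 29
2964 = 2^2 × 3 × 13 × 19
gcd(4940, 1508, 2964) = 2^2 × 13 = 52.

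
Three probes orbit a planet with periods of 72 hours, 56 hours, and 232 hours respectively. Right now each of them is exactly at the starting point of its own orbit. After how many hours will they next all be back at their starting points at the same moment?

14616 hours

We need the least common multiple of the intervals.
72 = 2^3 × 3^2
56 = 2^3 × 7
232 = 2^3 × 29
LCM(72, 56, 232) = 2^3 × 3^2 × 7 × 29 = 14616.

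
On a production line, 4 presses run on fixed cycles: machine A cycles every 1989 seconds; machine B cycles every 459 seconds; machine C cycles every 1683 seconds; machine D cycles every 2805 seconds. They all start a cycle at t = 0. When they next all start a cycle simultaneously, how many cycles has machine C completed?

The first common completion time is the LCM of the periods.
1989 = 3^2 × 13 × 17
459 = 3^3 × 17
1683 = 3^2 × 11 × 17
2805 = 3 × 5 × 11 × 17
LCM(1989, 459, 1683, 2805) = 3^3 × 5 × 11 × 13 × 17 = 328185.
Cycles for period 1683: 328185 / 1683 = 195.

195 cycles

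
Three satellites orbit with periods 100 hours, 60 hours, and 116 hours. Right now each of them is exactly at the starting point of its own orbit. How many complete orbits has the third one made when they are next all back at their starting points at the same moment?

75 orbits

They are all back at their starting positions together after one LCM of the periods.
100 = 2^2 × 5^2
60 = 2^2 × 3 × 5
116 = 2^2 × 29
LCM(100, 60, 116) = 2^2 × 3 × 5^2 × 29 = 8700.
Orbits for period 116: 8700 / 116 = 75.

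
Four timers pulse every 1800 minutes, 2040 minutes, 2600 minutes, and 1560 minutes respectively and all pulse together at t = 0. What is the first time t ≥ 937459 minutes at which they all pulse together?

Joint pulses occur at multiples of LCM(1800, 2040, 2600, 1560).
1800 = 2^3 × 3^2 × 5^2
2040 = 2^3 × 3 × 5 × 17
2600 = 2^3 × 5^2 × 13
1560 = 2^3 × 3 × 5 × 13
LCM(1800, 2040, 2600, 1560) = 2^3 × 3^2 × 5^2 × 13 × 17 = 397800.
Smallest multiple of 397800 that is ≥ 937459: ⌈937459/397800⌉ × 397800 = 3 × 397800 = 1193400.

1193400 minutes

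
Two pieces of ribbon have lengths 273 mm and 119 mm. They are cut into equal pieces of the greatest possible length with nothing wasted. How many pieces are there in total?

Piece length = gcd(273, 119).
273 = 3 × 7 × 13
119 = 7 × 17
gcd(273, 119) = 7.
Total pieces = 273/7 + 119/7 = 39 + 17 = 56.

56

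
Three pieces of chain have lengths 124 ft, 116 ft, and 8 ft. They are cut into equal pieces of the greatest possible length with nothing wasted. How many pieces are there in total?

Piece length = gcd(124, 116, 8).
124 = 2^2 × 31
116 = 2^2 × 29
8 = 2^3
gcd(124, 116, 8) = 2^2 = 4.
Total pieces = 124/4 + 116/4 + 8/4 = 31 + 29 + 2 = 62.

62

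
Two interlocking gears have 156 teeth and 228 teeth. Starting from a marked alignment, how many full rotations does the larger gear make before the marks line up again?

They are all back at their starting positions together after one LCM of the periods.
156 = 2^2 × 3 × 13
228 = 2^2 × 3 × 19
LCM(156, 228) = 2^2 × 3 × 13 × 19 = 2964.
Rotations for period 228: 2964 / 228 = 13.

13 rotations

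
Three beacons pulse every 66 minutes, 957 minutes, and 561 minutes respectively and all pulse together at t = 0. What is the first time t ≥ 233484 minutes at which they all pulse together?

Joint pulses occur at multiples of LCM(66, 957, 561).
66 = 2 × 3 × 11
957 = 3 × 11 × 29
561 = 3 × 11 × 17
LCM(66, 957, 561) = 2 × 3 × 11 × 17 × 29 = 32538.
Smallest multiple of 32538 that is ≥ 233484: ⌈233484/32538⌉ × 32538 = 8 × 32538 = 260304.

260304 minutes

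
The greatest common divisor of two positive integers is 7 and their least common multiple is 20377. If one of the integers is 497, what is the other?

For two integers, gcd × lcm = product, so the other is (7 × 20377) / 497 = 142639 / 497 = 287.

287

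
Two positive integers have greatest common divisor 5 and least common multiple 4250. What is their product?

For any two positive integers, gcd × lcm = product = 5 × 4250 = 21250.

21250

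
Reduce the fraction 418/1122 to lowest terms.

418 = 2 × 11 × 19
1122 = 2 × 3 × 11 × 17
gcd(418, 1122) = 2 × 11 = 22.
Divide numerator and denominator by 22: 418/1122 = 19/51.

19/51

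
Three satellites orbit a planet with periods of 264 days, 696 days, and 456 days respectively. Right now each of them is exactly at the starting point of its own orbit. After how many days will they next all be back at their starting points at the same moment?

145464 days

We need the least common multiple of the intervals.
264 = 2^3 × 3 × 11
696 = 2^3 × 3 × 29
456 = 2^3 × 3 × 19
LCM(264, 696, 456) = 2^3 × 3 × 11 × 19 × 29 = 145464.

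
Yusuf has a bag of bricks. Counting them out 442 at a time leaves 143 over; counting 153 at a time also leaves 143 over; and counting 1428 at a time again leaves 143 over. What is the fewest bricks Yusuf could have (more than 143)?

N − 143 must be a common multiple of 442, 153, and 1428.
442 = 2 × 13 × 17
153 = 3^2 × 17
1428 = 2^2 × 3 × 7 × 17
LCM(442, 153, 1428) = 2^2 × 3^2 × 7 × 13 × 17 = 55692.
Smallest N > 143 is LCM + 143 = 55692 + 143 = 55835.

55835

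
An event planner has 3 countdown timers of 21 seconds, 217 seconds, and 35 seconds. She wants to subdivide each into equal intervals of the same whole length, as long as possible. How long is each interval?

7 seconds

The interval must divide each timer length; the longest such is the gcd.
21 = 3 × 7
217 = 7 × 31
35 = 5 × 7
gcd(21, 217, 35) = 7.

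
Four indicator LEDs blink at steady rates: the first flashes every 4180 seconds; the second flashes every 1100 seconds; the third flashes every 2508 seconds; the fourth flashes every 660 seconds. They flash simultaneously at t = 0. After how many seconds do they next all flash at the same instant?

62700 seconds

We need the least common multiple of the intervals.
4180 = 2^2 × 5 × 11 × 19
1100 = 2^2 × 5^2 × 11
2508 = 2^2 × 3 × 11 × 19
660 = 2^2 × 3 × 5 × 11
LCM(4180, 1100, 2508, 660) = 2^2 × 3 × 5^2 × 11 × 19 = 62700.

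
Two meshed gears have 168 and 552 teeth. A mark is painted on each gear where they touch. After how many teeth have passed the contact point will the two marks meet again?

3864 teeth

They coincide at every common multiple of the periods; the first is the LCM.
168 = 2^3 × 3 × 7
552 = 2^3 × 3 × 23
LCM(168, 552) = 2^3 × 3 × 7 × 23 = 3864.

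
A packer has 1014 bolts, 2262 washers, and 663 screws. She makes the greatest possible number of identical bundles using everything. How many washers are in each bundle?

Number of bundles = gcd(1014, 2262, 663).
1014 = 2 × 3 × 13^2
2262 = 2 × 3 × 13 × 29
663 = 3 × 13 × 17
gcd(1014, 2262, 663) = 3 × 13 = 39.
washers per bundle = 2262 / 39 = 58.

58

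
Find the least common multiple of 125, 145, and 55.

125 = 5^3
145 = 5 × 29
55 = 5 × 11
LCM(125, 145, 55) = 5^3 × 11 × 29 = 39875.

39875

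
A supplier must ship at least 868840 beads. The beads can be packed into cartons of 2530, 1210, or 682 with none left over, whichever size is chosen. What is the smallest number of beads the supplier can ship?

1725460

The number of beads must be a common multiple of 2530, 1210, and 682, so a multiple of their LCM.
2530 = 2 × 5 × 11 × 23
1210 = 2 × 5 × 11^2
682 = 2 × 11 × 31
LCM(2530, 1210, 682) = 2 × 5 × 11^2 × 23 × 31 = 862730.
Smallest multiple of 862730 that is ≥ 868840: ⌈868840/862730⌉ × 862730 = 2 × 862730 = 1725460.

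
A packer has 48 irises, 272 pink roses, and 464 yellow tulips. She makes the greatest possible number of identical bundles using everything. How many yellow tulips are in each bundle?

Number of bundles = gcd(48, 272, 464).
48 = 2^4 × 3
272 = 2^4 × 17
464 = 2^4 × 29
gcd(48, 272, 464) = 2^4 = 16.
yellow tulips per bundle = 464 / 16 = 29.

29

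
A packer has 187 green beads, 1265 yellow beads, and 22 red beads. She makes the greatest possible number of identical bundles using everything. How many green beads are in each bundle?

17

Number of bundles = gcd(187, 1265, 22).
187 = 11 × 17
1265 = 5 × 11 × 23
22 = 2 × 11
gcd(187, 1265, 22) = 11.
green beads per bundle = 187 / 11 = 17.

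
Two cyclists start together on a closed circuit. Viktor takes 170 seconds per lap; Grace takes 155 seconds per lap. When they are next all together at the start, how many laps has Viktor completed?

All finish a whole number of cycles simultaneously at t = LCM of the periods.
170 = 2 × 5 × 17
155 = 5 × 31
LCM(170, 155) = 2 × 5 × 17 × 31 = 5270.
Laps for period 170: 5270 / 170 = 31.

31 laps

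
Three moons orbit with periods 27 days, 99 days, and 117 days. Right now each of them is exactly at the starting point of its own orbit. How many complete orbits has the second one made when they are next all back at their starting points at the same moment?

39 orbits

All finish a whole number of cycles simultaneously at t = LCM of the periods.
27 = 3^3
99 = 3^2 × 11
117 = 3^2 × 13
LCM(27, 99, 117) = 3^3 × 11 × 13 = 3861.
Orbits for period 99: 3861 / 99 = 39.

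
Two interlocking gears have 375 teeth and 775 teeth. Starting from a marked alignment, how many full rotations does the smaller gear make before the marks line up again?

They are all back at their starting positions together after one LCM of the periods.
375 = 3 × 5^3
775 = 5^2 × 31
LCM(375, 775) = 3 × 5^3 × 31 = 11625.
Rotations for period 375: 11625 / 375 = 31.

31 rotations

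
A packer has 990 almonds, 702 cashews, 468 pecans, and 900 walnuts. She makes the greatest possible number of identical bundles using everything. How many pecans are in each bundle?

26

Number of bundles = gcd(990, 702, 468, 900).
990 = 2 × 3^2 × 5 × 11
702 = 2 × 3^3 × 13
468 = 2^2 × 3^2 × 13
900 = 2^2 × 3^2 × 5^2
gcd(990, 702, 468, 900) = 2 × 3^2 = 18.
pecans per bundle = 468 / 18 = 26.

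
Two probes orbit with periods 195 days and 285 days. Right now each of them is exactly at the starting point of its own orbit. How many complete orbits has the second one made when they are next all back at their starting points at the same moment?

They are all back at their starting positions together after one LCM of the periods.
195 = 3 × 5 × 13
285 = 3 × 5 × 19
LCM(195, 285) = 3 × 5 × 13 × 19 = 3705.
Orbits for period 285: 3705 / 285 = 13.

13 orbits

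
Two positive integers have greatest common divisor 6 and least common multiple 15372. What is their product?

For any two positive integers, gcd × lcm = product = 6 × 15372 = 92232.

92232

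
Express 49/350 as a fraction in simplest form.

7/50

49 = 7^2
350 = 2 × 5^2 × 7
gcd(49, 350) = 7.
Divide numerator and denominator by 7: 49/350 = 7/50.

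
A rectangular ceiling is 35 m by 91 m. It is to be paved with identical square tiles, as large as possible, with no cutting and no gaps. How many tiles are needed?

Tile side = gcd(35, 91).
35 = 5 × 7
91 = 7 × 13
gcd(35, 91) = 7.
Tiles: (35/7) × (91/7) = 5 × 13 = 65.

65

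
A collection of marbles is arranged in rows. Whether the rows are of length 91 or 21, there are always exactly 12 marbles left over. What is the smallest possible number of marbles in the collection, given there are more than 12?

285

N − 12 must be a common multiple of 91 and 21.
91 = 7 × 13
21 = 3 × 7
LCM(91, 21) = 3 × 7 × 13 = 273.
Smallest N > 12 is LCM + 12 = 273 + 12 = 285.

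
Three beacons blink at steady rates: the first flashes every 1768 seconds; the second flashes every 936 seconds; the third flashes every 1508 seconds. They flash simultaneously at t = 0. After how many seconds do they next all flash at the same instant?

They coincide at every common multiple of the periods; the first is the LCM.
1768 = 2^3 × 13 × 17
936 = 2^3 × 3^2 × 13
1508 = 2^2 × 13 × 29
LCM(1768, 936, 1508) = 2^3 × 3^2 × 13 × 17 × 29 = 461448.

461448 seconds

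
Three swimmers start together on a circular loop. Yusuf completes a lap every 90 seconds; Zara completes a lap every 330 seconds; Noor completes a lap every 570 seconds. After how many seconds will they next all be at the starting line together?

They coincide at every common multiple of the periods; the first is the LCM.
90 = 2 × 3^2 × 5
330 = 2 × 3 × 5 × 11
570 = 2 × 3 × 5 × 19
LCM(90, 330, 570) = 2 × 3^2 × 5 × 11 × 19 = 18810.

18810 seconds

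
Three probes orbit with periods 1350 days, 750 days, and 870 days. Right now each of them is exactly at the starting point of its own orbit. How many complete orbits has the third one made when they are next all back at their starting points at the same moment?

All finish a whole number of cycles simultaneously at t = LCM of the periods.
1350 = 2 × 3^3 × 5^2
750 = 2 × 3 × 5^3
870 = 2 × 3 × 5 × 29
LCM(1350, 750, 870) = 2 × 3^3 × 5^3 × 29 = 195750.
Orbits for period 870: 195750 / 870 = 225.

225 orbits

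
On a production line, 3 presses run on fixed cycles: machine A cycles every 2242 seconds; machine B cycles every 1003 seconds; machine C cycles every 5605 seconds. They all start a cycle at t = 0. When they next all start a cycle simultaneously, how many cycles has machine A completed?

85 cycles

All finish a whole number of cycles simultaneously at t = LCM of the periods.
2242 = 2 × 19 × 59
1003 = 17 × 59
5605 = 5 × 19 × 59
LCM(2242, 1003, 5605) = 2 × 5 × 17 × 19 × 59 = 190570.
Cycles for period 2242: 190570 / 2242 = 85.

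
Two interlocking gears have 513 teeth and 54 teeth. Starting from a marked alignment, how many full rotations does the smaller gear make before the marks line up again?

19 rotations

They are all back at their starting positions together after one LCM of the periods.
513 = 3^3 × 19
54 = 2 × 3^3
LCM(513, 54) = 2 × 3^3 × 19 = 1026.
Rotations for period 54: 1026 / 54 = 19.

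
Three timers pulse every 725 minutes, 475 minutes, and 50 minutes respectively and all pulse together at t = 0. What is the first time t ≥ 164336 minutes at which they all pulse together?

165300 minutes

Joint pulses occur at multiples of LCM(725, 475, 50).
725 = 5^2 × 29
475 = 5^2 × 19
50 = 2 × 5^2
LCM(725, 475, 50) = 2 × 5^2 × 19 × 29 = 27550.
Smallest multiple of 27550 that is ≥ 164336: ⌈164336/27550⌉ × 27550 = 6 × 27550 = 165300.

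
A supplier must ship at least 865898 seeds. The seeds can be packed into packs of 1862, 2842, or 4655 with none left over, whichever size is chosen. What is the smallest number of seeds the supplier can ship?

1079960

The number of seeds must be a common multiple of 1862, 2842, and 4655, so a multiple of their LCM.
1862 = 2 × 7^2 × 19
2842 = 2 × 7^2 × 29
4655 = 5 × 7^2 × 19
LCM(1862, 2842, 4655) = 2 × 5 × 7^2 × 19 × 29 = 269990.
Smallest multiple of 269990 that is ≥ 865898: ⌈865898/269990⌉ × 269990 = 4 × 269990 = 1079960.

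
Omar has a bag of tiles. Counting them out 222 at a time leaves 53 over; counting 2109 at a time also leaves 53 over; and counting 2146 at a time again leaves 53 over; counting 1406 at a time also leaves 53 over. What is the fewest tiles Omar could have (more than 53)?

122375

N − 53 must be a common multiple of 222, 2109, 2146, and 1406.
222 = 2 × 3 × 37
2109 = 3 × 19 × 37
2146 = 2 × 29 × 37
1406 = 2 × 19 × 37
LCM(222, 2109, 2146, 1406) = 2 × 3 × 19 × 29 × 37 = 122322.
Smallest N > 53 is LCM + 53 = 122322 + 53 = 122375.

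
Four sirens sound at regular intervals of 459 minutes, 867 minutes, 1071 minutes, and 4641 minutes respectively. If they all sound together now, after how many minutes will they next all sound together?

710073 minutes

The first simultaneous occurrence is after LCM of the individual periods.
459 = 3^3 × 17
867 = 3 × 17^2
1071 = 3^2 × 7 × 17
4641 = 3 × 7 × 13 × 17
LCM(459, 867, 1071, 4641) = 3^3 × 7 × 13 × 17^2 = 710073.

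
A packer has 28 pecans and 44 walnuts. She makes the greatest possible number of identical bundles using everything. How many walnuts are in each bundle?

Number of bundles = gcd(28, 44).
28 = 2^2 × 7
44 = 2^2 × 11
gcd(28, 44) = 2^2 = 4.
walnuts per bundle = 44 / 4 = 11.

11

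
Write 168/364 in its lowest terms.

168 = 2^3 × 3 × 7
364 = 2^2 × 7 × 13
gcd(168, 364) = 2^2 × 7 = 28.
Divide numerator and denominator by 28: 168/364 = 6/13.

6/13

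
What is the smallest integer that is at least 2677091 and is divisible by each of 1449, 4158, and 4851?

2677752

The integer must be a common multiple of 1449, 4158, and 4851, so a multiple of their LCM.
1449 = 3^2 × 7 × 23
4158 = 2 × 3^3 × 7 × 11
4851 = 3^2 × 7^2 × 11
LCM(1449, 4158, 4851) = 2 × 3^3 × 7^2 × 11 × 23 = 669438.
Smallest multiple of 669438 that is ≥ 2677091: ⌈2677091/669438⌉ × 669438 = 4 × 669438 = 2677752.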